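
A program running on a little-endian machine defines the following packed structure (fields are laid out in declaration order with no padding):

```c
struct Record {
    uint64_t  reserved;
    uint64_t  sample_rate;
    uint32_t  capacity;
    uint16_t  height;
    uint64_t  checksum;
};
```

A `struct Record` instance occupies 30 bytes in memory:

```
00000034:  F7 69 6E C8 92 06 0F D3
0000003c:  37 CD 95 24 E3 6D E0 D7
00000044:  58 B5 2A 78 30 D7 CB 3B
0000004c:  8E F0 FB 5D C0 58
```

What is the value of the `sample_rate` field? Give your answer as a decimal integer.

15555553935276494135

`sample_rate` follows `reserved` (8 bytes), so it starts at byte offset 8 and occupies 8 bytes.
Bytes at offsets 8..15: 37 CD 95 24 E3 6D E0 D7.
Little-endian: lowest address holds the least-significant byte.
Reassemble most-significant byte first: D7 E0 6D E3 24 95 CD 37 → 0xD7E06DE32495CD37.
0xD7E06DE32495CD37 = 15555553935276494135.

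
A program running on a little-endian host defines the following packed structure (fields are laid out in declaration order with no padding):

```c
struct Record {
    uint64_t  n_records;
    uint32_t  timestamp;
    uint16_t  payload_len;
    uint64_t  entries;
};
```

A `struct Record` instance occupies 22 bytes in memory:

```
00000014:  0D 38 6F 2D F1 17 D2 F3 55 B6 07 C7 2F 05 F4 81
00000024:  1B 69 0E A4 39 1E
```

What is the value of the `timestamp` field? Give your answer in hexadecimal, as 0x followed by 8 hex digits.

`timestamp` follows `n_records` (8 bytes), so it starts at byte offset 8 and occupies 4 bytes.
Bytes at offsets 8..11: 55 B6 07 C7.
Little-endian: lowest address holds the least-significant byte.
Reassemble most-significant byte first: C7 07 B6 55 → 0xC707B655.

0xC707B655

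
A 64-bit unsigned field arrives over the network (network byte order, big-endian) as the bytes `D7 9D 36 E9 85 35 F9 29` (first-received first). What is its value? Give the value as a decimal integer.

15536634666088266025

Big-endian stores the most-significant byte at the lowest address.
The bytes are already most-significant first: 0xD79D36E98535F929.
0xD79D36E98535F929 = 15536634666088266025.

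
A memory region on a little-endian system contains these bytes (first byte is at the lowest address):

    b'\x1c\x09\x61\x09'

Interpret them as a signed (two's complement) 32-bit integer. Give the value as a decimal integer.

Little-endian: lowest address holds the least-significant byte.
Reassemble most-significant byte first: 09 61 09 1C → 0x0961091C.
0x0961091C = 157354268.

157354268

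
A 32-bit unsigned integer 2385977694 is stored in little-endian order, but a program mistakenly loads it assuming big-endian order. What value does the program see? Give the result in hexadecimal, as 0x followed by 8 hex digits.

0x5E21378E

2385977694 in 32-bit hexadecimal is 0x8E37215E.
Stored little-endian, the bytes at ascending addresses are 5E 21 37 8E.
Read back as big-endian, the last byte is least significant, giving 0x5E21378E.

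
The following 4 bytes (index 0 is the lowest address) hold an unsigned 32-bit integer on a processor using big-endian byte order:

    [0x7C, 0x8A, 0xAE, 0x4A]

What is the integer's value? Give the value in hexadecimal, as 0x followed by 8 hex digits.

0x7C8AAE4A

Big-endian: lowest address holds the most-significant byte.
The bytes are already most-significant first: 0x7C8AAE4A.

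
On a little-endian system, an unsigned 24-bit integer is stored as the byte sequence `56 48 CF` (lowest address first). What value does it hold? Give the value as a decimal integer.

13584470

Little-endian stores the least-significant byte at the lowest address.
Reassemble most-significant byte first: CF 48 56 → 0xCF4856.
0xCF4856 = 13584470.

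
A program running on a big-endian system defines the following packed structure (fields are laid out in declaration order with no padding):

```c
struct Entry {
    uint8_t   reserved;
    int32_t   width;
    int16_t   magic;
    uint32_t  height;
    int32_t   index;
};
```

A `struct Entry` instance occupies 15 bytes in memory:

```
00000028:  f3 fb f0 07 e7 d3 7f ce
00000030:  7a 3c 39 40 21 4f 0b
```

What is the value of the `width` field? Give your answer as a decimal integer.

-68155417

`width` follows `reserved` (1 byte), so it starts at byte offset 1 and occupies 4 bytes.
Bytes at offsets 1..4: FB F0 07 E7.
In big-endian order the high byte comes first in memory.
The bytes are already most-significant first: 0xFBF007E7.
Top bit is set, so as a signed 32-bit value this is 0xFBF007E7 − 2^32 = -68155417.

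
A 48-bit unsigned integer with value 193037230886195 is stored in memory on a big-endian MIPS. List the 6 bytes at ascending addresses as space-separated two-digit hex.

193037230886195 in hexadecimal, padded to 48 bits, is 0xAF90FB934D33.
Split into bytes (most-significant first): AF 90 FB 93 4D 33.
In big-endian order the high byte comes first in memory.
So the memory order matches the most-significant-first order: AF 90 FB 93 4D 33.

AF 90 FB 93 4D 33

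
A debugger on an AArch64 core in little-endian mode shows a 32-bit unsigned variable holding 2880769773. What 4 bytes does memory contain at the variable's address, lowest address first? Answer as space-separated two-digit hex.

ED 0E B5 AB

2880769773 in hexadecimal, padded to 32 bits, is 0xABB50EED.
Split into bytes (most-significant first): AB B5 0E ED.
Little-endian stores the least-significant byte at the lowest address.
So at ascending addresses the bytes are ED 0E B5 AB.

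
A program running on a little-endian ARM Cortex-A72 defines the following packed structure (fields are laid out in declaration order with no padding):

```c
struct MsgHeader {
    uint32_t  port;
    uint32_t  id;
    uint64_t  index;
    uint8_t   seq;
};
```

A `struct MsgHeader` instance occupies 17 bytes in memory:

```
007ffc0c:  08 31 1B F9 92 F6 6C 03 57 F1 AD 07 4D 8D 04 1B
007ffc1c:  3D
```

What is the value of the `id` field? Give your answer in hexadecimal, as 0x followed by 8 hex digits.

`id` follows `port` (4 bytes), so it starts at byte offset 4 and occupies 4 bytes.
Bytes at offsets 4..7: 92 F6 6C 03.
Little-endian: lowest address holds the least-significant byte.
Reassemble most-significant byte first: 03 6C F6 92 → 0x036CF692.

0x036CF692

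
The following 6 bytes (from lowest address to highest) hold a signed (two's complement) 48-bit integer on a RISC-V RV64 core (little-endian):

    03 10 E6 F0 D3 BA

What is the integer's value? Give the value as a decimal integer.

In little-endian order the low byte comes first in memory.
Reassemble most-significant byte first: BA D3 F0 E6 10 03 → 0xBAD3F0E61003.
Top bit is set, so as a signed 48-bit value this is 0xBAD3F0E61003 − 2^48 = -76055534235645.

-76055534235645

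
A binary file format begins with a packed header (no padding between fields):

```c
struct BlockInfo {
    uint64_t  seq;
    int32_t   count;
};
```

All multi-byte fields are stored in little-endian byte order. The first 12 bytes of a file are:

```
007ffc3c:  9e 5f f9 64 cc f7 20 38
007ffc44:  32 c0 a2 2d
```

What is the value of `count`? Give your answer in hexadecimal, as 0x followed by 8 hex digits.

0x2DA2C032

`count` follows `seq` (8 bytes), so it starts at byte offset 8 and occupies 4 bytes.
Bytes at offsets 8..11: 32 C0 A2 2D.
In little-endian order the low byte comes first in memory.
Reassemble most-significant byte first: 2D A2 C0 32 → 0x2DA2C032.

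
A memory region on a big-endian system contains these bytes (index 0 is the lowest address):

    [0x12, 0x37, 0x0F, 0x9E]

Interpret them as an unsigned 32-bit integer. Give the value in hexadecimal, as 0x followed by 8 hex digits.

In big-endian order the high byte comes first in memory.
The bytes are already most-significant first: 0x12370F9E.

0x12370F9E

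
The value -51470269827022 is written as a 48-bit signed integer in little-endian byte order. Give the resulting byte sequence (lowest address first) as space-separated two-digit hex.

Two's complement of -51470269827022 in 48 bits: 51470269827022 = 0x2ECFDB2647CE; invert → 0xD13024D9B831; add 1 → 0xD13024D9B832.
Split into bytes (most-significant first): D1 30 24 D9 B8 32.
Little-endian stores the least-significant byte at the lowest address.
So at ascending addresses the bytes are 32 B8 D9 24 30 D1.

32 B8 D9 24 30 D1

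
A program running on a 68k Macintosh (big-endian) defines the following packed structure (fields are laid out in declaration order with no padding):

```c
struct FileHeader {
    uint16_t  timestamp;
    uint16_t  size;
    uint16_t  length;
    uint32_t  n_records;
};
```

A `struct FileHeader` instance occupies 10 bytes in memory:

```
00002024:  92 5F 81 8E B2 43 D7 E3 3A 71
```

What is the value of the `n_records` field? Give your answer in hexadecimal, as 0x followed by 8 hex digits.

0xD7E33A71

`n_records` follows `timestamp` (2 B), `size` (2 B), `length` (2 B), so it starts at offset 2 + 2 + 2 = 6 and occupies 4 bytes.
Bytes at offsets 6..9: D7 E3 3A 71.
In big-endian order the high byte comes first in memory.
The bytes are already most-significant first: 0xD7E33A71.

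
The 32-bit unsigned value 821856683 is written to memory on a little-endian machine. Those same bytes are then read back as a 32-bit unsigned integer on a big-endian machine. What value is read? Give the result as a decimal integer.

821856683 in 32-bit hexadecimal is 0x30FC89AB.
Stored little-endian, the bytes at ascending addresses are AB 89 FC 30.
Read back as big-endian, the last byte is least significant, giving 0xAB89FC30.
0xAB89FC30 = 2877946928.

2877946928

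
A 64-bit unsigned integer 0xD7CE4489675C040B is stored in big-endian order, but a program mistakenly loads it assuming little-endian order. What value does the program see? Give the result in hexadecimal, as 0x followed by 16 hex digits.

0x0B045C678944CED7

Stored big-endian, the bytes at ascending addresses are D7 CE 44 89 67 5C 04 0B.
Read back as little-endian, the first byte is least significant, giving 0x0B045C678944CED7.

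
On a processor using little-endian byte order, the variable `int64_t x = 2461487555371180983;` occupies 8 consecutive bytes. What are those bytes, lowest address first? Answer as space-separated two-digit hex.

B7 A3 F1 DC E3 F5 28 22

2461487555371180983 in hexadecimal, padded to 64 bits, is 0x2228F5E3DCF1A3B7.
Split into bytes (most-significant first): 22 28 F5 E3 DC F1 A3 B7.
In little-endian order the low byte comes first in memory.
So at ascending addresses the bytes are B7 A3 F1 DC E3 F5 28 22.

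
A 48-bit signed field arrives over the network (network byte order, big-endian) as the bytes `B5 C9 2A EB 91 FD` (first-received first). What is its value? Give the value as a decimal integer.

Big-endian stores the most-significant byte at the lowest address.
The bytes are already most-significant first: 0xB5C92AEB91FD.
Top bit is set, so as a signed 48-bit value this is 0xB5C92AEB91FD − 2^48 = -81599363575299.

-81599363575299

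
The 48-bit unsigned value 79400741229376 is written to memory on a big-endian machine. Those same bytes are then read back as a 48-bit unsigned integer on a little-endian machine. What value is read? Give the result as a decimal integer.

71279175284296

79400741229376 in 48-bit hexadecimal is 0x4836ECF9D340.
Stored big-endian, the bytes at ascending addresses are 48 36 EC F9 D3 40.
Read back as little-endian, the first byte is least significant, giving 0x40D3F9EC3648.
0x40D3F9EC3648 = 71279175284296.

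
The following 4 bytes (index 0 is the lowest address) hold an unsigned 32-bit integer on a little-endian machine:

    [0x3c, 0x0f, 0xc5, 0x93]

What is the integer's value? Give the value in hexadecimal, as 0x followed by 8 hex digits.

In little-endian order the low byte comes first in memory.
Reassemble most-significant byte first: 93 C5 0F 3C → 0x93C50F3C.

0x93C50F3C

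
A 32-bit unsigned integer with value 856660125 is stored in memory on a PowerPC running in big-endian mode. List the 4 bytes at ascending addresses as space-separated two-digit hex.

856660125 in hexadecimal, padded to 32 bits, is 0x330F989D.
Split into bytes (most-significant first): 33 0F 98 9D.
In big-endian order the high byte comes first in memory.
So the memory order matches the most-significant-first order: 33 0F 98 9D.

33 0F 98 9D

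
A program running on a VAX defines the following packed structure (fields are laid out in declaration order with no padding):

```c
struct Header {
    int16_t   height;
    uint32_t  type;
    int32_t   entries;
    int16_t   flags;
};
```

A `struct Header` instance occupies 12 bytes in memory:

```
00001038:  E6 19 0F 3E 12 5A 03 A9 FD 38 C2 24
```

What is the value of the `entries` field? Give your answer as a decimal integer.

`entries` follows `height` (2 B), `type` (4 B), so it starts at offset 2 + 4 = 6 and occupies 4 bytes.
Bytes at offsets 6..9: 03 A9 FD 38.
Little-endian stores the least-significant byte at the lowest address.
Reassemble most-significant byte first: 38 FD A9 03 → 0x38FDA903.
0x38FDA903 = 956147971.

956147971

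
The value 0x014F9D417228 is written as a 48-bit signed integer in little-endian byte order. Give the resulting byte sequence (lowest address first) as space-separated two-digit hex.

28 72 41 9D 4F 01

Split into bytes (most-significant first): 01 4F 9D 41 72 28.
Little-endian: lowest address holds the least-significant byte.
So at ascending addresses the bytes are 28 72 41 9D 4F 01.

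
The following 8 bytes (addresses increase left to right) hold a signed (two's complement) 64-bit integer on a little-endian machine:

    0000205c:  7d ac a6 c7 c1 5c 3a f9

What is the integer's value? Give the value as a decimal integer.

In little-endian order the low byte comes first in memory.
Reassemble most-significant byte first: F9 3A 5C C1 C7 A6 AC 7D → 0xF93A5CC1C7A6AC7D.
Top bit is set, so as a signed 64-bit value this is 0xF93A5CC1C7A6AC7D − 2^64 = -487975622268244867.

-487975622268244867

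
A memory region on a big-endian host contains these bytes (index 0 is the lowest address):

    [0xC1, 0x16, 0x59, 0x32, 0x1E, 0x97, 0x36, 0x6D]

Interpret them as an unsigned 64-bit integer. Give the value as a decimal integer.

13913406170604189293

Big-endian: lowest address holds the most-significant byte.
The bytes are already most-significant first: 0xC11659321E97366D.
0xC11659321E97366D = 13913406170604189293.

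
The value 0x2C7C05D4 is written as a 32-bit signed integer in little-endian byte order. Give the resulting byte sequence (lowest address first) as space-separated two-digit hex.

D4 05 7C 2C

Split into bytes (most-significant first): 2C 7C 05 D4.
Little-endian stores the least-significant byte at the lowest address.
So at ascending addresses the bytes are D4 05 7C 2C.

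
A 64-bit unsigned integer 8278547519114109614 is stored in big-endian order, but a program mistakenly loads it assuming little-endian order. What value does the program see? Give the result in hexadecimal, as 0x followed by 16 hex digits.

8278547519114109614 in 64-bit hexadecimal is 0x72E34F1B64FCE2AE.
Stored big-endian, the bytes at ascending addresses are 72 E3 4F 1B 64 FC E2 AE.
Read back as little-endian, the first byte is least significant, giving 0xAEE2FC641B4FE372.

0xAEE2FC641B4FE372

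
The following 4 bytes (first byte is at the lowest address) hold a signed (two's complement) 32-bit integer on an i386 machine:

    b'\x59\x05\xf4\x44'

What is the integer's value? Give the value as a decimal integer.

Little-endian: lowest address holds the least-significant byte.
Reassemble most-significant byte first: 44 F4 05 59 → 0x44F40559.
0x44F40559 = 1156842841.

1156842841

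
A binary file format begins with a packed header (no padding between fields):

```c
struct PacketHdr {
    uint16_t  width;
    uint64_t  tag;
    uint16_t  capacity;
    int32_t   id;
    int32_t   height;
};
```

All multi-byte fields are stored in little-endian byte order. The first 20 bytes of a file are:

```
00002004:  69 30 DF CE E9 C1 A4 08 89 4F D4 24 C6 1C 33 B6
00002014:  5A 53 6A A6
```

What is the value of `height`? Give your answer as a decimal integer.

`height` follows `width` (2 B), `tag` (8 B), `capacity` (2 B), `id` (4 B), so it starts at offset 2 + 8 + 2 + 4 = 16 and occupies 4 bytes.
Bytes at offsets 16..19: 5A 53 6A A6.
Little-endian stores the least-significant byte at the lowest address.
Reassemble most-significant byte first: A6 6A 53 5A → 0xA66A535A.
Top bit is set, so as a signed 32-bit value this is 0xA66A535A − 2^32 = -1502981286.

-1502981286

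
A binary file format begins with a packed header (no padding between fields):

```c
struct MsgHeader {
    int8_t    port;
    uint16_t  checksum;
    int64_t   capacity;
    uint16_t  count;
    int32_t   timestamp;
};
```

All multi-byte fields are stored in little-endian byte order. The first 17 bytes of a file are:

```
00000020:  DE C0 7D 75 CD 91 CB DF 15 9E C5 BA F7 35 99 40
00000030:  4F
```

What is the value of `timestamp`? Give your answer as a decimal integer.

1329633589

`timestamp` follows `port` (1 B), `checksum` (2 B), `capacity` (8 B), `count` (2 B), so it starts at offset 1 + 2 + 8 + 2 = 13 and occupies 4 bytes.
Bytes at offsets 13..16: 35 99 40 4F.
Little-endian: lowest address holds the least-significant byte.
Reassemble most-significant byte first: 4F 40 99 35 → 0x4F409935.
0x4F409935 = 1329633589.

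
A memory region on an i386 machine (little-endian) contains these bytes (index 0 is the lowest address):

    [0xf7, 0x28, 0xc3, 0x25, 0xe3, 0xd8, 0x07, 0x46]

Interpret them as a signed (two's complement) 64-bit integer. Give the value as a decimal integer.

Little-endian stores the least-significant byte at the lowest address.
Reassemble most-significant byte first: 46 07 D8 E3 25 C3 28 F7 → 0x4607D8E325C328F7.
0x4607D8E325C328F7 = 5046240377594652919.

5046240377594652919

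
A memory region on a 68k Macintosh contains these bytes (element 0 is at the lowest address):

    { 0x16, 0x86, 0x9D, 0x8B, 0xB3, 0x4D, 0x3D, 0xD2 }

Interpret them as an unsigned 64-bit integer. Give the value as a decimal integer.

Big-endian stores the most-significant byte at the lowest address.
The bytes are already most-significant first: 0x16869D8BB34D3DD2.
0x16869D8BB34D3DD2 = 1623157939047841234.

1623157939047841234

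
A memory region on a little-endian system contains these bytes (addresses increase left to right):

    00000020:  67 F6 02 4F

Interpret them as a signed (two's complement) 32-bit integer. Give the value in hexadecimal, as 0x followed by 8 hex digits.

Little-endian stores the least-significant byte at the lowest address.
Reassemble most-significant byte first: 4F 02 F6 67 → 0x4F02F667.

0x4F02F667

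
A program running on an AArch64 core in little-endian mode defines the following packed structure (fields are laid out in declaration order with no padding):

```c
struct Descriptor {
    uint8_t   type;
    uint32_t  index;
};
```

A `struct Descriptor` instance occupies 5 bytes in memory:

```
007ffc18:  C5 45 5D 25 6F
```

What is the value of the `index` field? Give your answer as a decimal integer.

`index` follows `type` (1 byte), so it starts at byte offset 1 and occupies 4 bytes.
Bytes at offsets 1..4: 45 5D 25 6F.
Little-endian: lowest address holds the least-significant byte.
Reassemble most-significant byte first: 6F 25 5D 45 → 0x6F255D45.
0x6F255D45 = 1864719685.

1864719685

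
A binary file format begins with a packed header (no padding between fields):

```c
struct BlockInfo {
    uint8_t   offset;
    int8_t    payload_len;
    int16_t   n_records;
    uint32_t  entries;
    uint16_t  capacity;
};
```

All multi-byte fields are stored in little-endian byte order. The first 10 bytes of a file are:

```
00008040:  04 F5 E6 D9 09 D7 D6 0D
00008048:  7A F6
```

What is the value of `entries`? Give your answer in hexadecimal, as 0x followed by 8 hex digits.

`entries` follows `offset` (1 B), `payload_len` (1 B), `n_records` (2 B), so it starts at offset 1 + 1 + 2 = 4 and occupies 4 bytes.
Bytes at offsets 4..7: 09 D7 D6 0D.
In little-endian order the low byte comes first in memory.
Reassemble most-significant byte first: 0D D6 D7 09 → 0x0DD6D709.

0x0DD6D709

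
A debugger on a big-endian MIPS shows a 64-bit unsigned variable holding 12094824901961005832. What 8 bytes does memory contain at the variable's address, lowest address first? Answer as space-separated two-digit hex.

A7 D9 73 2A CD EF 3B 08

12094824901961005832 in hexadecimal, padded to 64 bits, is 0xA7D9732ACDEF3B08.
Split into bytes (most-significant first): A7 D9 73 2A CD EF 3B 08.
Big-endian: lowest address holds the most-significant byte.
So the memory order matches the most-significant-first order: A7 D9 73 2A CD EF 3B 08.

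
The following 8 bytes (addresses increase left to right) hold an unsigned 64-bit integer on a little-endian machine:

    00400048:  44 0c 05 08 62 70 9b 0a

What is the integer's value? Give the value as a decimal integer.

764328128113085508

Little-endian: lowest address holds the least-significant byte.
Reassemble most-significant byte first: 0A 9B 70 62 08 05 0C 44 → 0x0A9B706208050C44.
0x0A9B706208050C44 = 764328128113085508.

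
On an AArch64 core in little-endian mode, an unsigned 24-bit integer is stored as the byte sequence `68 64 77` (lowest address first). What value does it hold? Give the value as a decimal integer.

7824488

In little-endian order the low byte comes first in memory.
Reassemble most-significant byte first: 77 64 68 → 0x776468.
0x776468 = 7824488.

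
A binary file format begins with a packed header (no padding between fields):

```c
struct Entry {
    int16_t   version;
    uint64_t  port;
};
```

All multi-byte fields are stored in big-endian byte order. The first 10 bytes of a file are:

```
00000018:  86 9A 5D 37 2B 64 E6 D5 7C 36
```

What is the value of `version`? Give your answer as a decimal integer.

-31078

`version` is the first field, at byte offset 0, occupying 2 bytes.
Bytes at offsets 0..1: 86 9A.
Big-endian stores the most-significant byte at the lowest address.
The bytes are already most-significant first: 0x869A.
Top bit is set, so as a signed 16-bit value this is 0x869A − 2^16 = -31078.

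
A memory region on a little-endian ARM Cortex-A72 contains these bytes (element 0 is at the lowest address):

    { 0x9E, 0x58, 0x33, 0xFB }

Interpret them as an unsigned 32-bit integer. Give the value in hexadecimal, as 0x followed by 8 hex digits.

0xFB33589E

Little-endian: lowest address holds the least-significant byte.
Reassemble most-significant byte first: FB 33 58 9E → 0xFB33589E.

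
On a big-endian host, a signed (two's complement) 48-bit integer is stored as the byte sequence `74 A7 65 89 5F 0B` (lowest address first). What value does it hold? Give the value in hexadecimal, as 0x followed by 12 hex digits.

0x74A765895F0B

Big-endian stores the most-significant byte at the lowest address.
The bytes are already most-significant first: 0x74A765895F0B.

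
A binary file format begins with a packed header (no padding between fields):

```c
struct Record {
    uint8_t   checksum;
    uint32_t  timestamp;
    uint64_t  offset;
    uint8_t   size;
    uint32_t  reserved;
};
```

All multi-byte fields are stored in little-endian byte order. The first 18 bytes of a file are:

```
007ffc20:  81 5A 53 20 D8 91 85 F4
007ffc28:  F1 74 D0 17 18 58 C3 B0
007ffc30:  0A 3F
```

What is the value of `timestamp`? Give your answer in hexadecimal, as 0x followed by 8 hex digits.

`timestamp` follows `checksum` (1 byte), so it starts at byte offset 1 and occupies 4 bytes.
Bytes at offsets 1..4: 5A 53 20 D8.
In little-endian order the low byte comes first in memory.
Reassemble most-significant byte first: D8 20 53 5A → 0xD820535A.

0xD820535A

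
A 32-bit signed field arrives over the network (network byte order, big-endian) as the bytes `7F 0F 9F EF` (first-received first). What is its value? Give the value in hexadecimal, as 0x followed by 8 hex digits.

0x7F0F9FEF

Big-endian: lowest address holds the most-significant byte.
The bytes are already most-significant first: 0x7F0F9FEF.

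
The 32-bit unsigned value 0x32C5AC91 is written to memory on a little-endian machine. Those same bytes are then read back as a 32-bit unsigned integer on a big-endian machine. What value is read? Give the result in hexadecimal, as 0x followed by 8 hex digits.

0x91ACC532

Stored little-endian, the bytes at ascending addresses are 91 AC C5 32.
Read back as big-endian, the last byte is least significant, giving 0x91ACC532.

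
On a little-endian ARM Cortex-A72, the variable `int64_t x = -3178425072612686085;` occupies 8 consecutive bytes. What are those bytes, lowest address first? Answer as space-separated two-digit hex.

Two's complement of -3178425072612686085 in 64 bits: 3178425072612686085 = 0x2C1C08C376463905; invert → 0xD3E3F73C89B9C6FA; add 1 → 0xD3E3F73C89B9C6FB.
Split into bytes (most-significant first): D3 E3 F7 3C 89 B9 C6 FB.
Little-endian: lowest address holds the least-significant byte.
So at ascending addresses the bytes are FB C6 B9 89 3C F7 E3 D3.

FB C6 B9 89 3C F7 E3 D3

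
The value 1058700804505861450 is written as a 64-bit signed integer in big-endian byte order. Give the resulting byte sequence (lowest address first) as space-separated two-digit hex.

1058700804505861450 in hexadecimal, padded to 64 bits, is 0x0EB142C5BFFDFD4A.
Split into bytes (most-significant first): 0E B1 42 C5 BF FD FD 4A.
In big-endian order the high byte comes first in memory.
So the memory order matches the most-significant-first order: 0E B1 42 C5 BF FD FD 4A.

0E B1 42 C5 BF FD FD 4A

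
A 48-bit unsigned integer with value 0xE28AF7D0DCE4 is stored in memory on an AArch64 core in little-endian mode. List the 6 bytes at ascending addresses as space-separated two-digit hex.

E4 DC D0 F7 8A E2

Split into bytes (most-significant first): E2 8A F7 D0 DC E4.
Little-endian: lowest address holds the least-significant byte.
So at ascending addresses the bytes are E4 DC D0 F7 8A E2.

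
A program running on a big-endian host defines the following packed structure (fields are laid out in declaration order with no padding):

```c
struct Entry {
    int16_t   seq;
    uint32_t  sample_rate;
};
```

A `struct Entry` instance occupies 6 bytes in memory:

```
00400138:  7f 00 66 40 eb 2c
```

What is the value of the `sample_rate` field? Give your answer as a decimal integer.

1715530540

`sample_rate` follows `seq` (2 bytes), so it starts at byte offset 2 and occupies 4 bytes.
Bytes at offsets 2..5: 66 40 EB 2C.
Big-endian stores the most-significant byte at the lowest address.
The bytes are already most-significant first: 0x6640EB2C.
0x6640EB2C = 1715530540.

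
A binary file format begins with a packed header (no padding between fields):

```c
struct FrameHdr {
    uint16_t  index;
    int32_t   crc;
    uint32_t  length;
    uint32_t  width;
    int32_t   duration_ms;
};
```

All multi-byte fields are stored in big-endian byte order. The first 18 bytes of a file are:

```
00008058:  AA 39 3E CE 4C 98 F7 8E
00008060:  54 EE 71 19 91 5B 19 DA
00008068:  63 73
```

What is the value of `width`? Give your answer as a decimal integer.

1897501019

`width` follows `index` (2 B), `crc` (4 B), `length` (4 B), so it starts at offset 2 + 4 + 4 = 10 and occupies 4 bytes.
Bytes at offsets 10..13: 71 19 91 5B.
Big-endian: lowest address holds the most-significant byte.
The bytes are already most-significant first: 0x7119915B.
0x7119915B = 1897501019.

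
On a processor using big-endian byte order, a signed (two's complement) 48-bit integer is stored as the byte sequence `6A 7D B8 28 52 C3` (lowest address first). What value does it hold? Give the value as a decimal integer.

In big-endian order the high byte comes first in memory.
The bytes are already most-significant first: 0x6A7DB82852C3.
0x6A7DB82852C3 = 117088193106627.

117088193106627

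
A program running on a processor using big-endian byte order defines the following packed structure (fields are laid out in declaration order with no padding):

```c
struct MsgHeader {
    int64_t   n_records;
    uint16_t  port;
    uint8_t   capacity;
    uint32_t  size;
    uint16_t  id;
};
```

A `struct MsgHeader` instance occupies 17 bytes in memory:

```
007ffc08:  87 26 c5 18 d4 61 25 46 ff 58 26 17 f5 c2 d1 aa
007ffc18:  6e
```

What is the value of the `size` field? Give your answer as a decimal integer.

401982161

`size` follows `n_records` (8 B), `port` (2 B), `capacity` (1 B), so it starts at offset 8 + 2 + 1 = 11 and occupies 4 bytes.
Bytes at offsets 11..14: 17 F5 C2 D1.
Big-endian stores the most-significant byte at the lowest address.
The bytes are already most-significant first: 0x17F5C2D1.
0x17F5C2D1 = 401982161.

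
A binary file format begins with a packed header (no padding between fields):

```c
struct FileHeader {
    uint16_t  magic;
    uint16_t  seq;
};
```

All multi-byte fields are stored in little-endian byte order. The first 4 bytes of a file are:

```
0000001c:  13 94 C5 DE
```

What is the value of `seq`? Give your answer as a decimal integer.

57029

`seq` follows `magic` (2 bytes), so it starts at byte offset 2 and occupies 2 bytes.
Bytes at offsets 2..3: C5 DE.
Little-endian: lowest address holds the least-significant byte.
Reassemble most-significant byte first: DE C5 → 0xDEC5.
0xDEC5 = 57029.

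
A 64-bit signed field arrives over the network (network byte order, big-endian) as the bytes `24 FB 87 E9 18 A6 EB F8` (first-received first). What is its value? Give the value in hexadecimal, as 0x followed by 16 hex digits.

0x24FB87E918A6EBF8

Big-endian stores the most-significant byte at the lowest address.
The bytes are already most-significant first: 0x24FB87E918A6EBF8.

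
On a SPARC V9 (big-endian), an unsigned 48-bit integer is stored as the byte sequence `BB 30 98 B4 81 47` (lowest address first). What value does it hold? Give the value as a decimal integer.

205817394790727

In big-endian order the high byte comes first in memory.
The bytes are already most-significant first: 0xBB3098B48147.
0xBB3098B48147 = 205817394790727.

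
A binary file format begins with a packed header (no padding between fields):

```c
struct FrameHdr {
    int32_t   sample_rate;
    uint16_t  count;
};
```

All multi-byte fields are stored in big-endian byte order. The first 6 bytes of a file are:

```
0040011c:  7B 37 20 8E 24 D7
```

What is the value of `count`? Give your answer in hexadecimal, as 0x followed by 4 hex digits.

`count` follows `sample_rate` (4 bytes), so it starts at byte offset 4 and occupies 2 bytes.
Bytes at offsets 4..5: 24 D7.
In big-endian order the high byte comes first in memory.
The bytes are already most-significant first: 0x24D7.

0x24D7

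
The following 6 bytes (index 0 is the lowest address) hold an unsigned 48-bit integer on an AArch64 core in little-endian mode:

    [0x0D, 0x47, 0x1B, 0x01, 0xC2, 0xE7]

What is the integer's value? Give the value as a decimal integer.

In little-endian order the low byte comes first in memory.
Reassemble most-significant byte first: E7 C2 01 1B 47 0D → 0xE7C2011B470D.
0xE7C2011B470D = 254820428236557.

254820428236557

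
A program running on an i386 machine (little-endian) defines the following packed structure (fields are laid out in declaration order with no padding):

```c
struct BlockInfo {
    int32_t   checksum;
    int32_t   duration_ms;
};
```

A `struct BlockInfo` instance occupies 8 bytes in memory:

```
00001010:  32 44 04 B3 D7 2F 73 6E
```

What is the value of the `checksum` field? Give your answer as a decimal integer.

`checksum` is the first field, at byte offset 0, occupying 4 bytes.
Bytes at offsets 0..3: 32 44 04 B3.
Little-endian: lowest address holds the least-significant byte.
Reassemble most-significant byte first: B3 04 44 32 → 0xB3044432.
Top bit is set, so as a signed 32-bit value this is 0xB3044432 − 2^32 = -1291566030.

-1291566030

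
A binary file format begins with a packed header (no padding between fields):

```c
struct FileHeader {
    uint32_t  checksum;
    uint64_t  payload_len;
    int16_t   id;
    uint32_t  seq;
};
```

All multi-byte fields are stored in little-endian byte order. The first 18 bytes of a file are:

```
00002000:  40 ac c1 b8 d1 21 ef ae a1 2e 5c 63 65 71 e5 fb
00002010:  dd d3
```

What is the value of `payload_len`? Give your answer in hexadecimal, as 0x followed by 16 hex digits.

0x635C2EA1AEEF21D1

`payload_len` follows `checksum` (4 bytes), so it starts at byte offset 4 and occupies 8 bytes.
Bytes at offsets 4..11: D1 21 EF AE A1 2E 5C 63.
Little-endian: lowest address holds the least-significant byte.
Reassemble most-significant byte first: 63 5C 2E A1 AE EF 21 D1 → 0x635C2EA1AEEF21D1.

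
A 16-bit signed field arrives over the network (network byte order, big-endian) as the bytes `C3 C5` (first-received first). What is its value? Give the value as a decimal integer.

-15419

Big-endian: lowest address holds the most-significant byte.
The bytes are already most-significant first: 0xC3C5.
Top bit is set, so as a signed 16-bit value this is 0xC3C5 − 2^16 = -15419.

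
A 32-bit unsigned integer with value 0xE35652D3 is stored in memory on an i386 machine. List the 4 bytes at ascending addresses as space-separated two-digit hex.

D3 52 56 E3

Split into bytes (most-significant first): E3 56 52 D3.
Little-endian stores the least-significant byte at the lowest address.
So at ascending addresses the bytes are D3 52 56 E3.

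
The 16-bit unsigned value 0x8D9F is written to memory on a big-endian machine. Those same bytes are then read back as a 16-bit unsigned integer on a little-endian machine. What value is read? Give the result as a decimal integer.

40845

Stored big-endian, the bytes at ascending addresses are 8D 9F.
Read back as little-endian, the first byte is least significant, giving 0x9F8D.
0x9F8D = 40845.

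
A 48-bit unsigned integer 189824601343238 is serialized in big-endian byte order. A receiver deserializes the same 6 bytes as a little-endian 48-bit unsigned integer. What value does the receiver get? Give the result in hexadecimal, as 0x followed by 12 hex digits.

189824601343238 in 48-bit hexadecimal is 0xACA4FBEEC506.
Stored big-endian, the bytes at ascending addresses are AC A4 FB EE C5 06.
Read back as little-endian, the first byte is least significant, giving 0x06C5EEFBA4AC.

0x06C5EEFBA4AC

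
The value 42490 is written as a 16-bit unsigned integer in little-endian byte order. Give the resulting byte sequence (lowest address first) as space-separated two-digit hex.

42490 in hexadecimal, padded to 16 bits, is 0xA5FA.
Split into bytes (most-significant first): A5 FA.
Little-endian: lowest address holds the least-significant byte.
So at ascending addresses the bytes are FA A5.

FA A5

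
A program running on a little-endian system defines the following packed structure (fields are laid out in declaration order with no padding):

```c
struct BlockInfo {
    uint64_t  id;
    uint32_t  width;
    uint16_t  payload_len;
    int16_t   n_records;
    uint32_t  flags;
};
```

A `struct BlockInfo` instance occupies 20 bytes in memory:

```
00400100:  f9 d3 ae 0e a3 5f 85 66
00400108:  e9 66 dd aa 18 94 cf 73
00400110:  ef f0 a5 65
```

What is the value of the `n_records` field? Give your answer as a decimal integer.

29647

`n_records` follows `id` (8 B), `width` (4 B), `payload_len` (2 B), so it starts at offset 8 + 4 + 2 = 14 and occupies 2 bytes.
Bytes at offsets 14..15: CF 73.
Little-endian stores the least-significant byte at the lowest address.
Reassemble most-significant byte first: 73 CF → 0x73CF.
0x73CF = 29647.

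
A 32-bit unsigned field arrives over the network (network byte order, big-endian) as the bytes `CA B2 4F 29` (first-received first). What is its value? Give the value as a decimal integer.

Big-endian: lowest address holds the most-significant byte.
The bytes are already most-significant first: 0xCAB24F29.
0xCAB24F29 = 3400683305.

3400683305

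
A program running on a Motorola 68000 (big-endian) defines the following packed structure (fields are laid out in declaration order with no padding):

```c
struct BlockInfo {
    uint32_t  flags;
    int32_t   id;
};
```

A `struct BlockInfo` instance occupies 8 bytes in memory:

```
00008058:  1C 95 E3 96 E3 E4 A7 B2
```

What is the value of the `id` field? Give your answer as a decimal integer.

`id` follows `flags` (4 bytes), so it starts at byte offset 4 and occupies 4 bytes.
Bytes at offsets 4..7: E3 E4 A7 B2.
Big-endian: lowest address holds the most-significant byte.
The bytes are already most-significant first: 0xE3E4A7B2.
Top bit is set, so as a signed 32-bit value this is 0xE3E4A7B2 − 2^32 = -471554126.

-471554126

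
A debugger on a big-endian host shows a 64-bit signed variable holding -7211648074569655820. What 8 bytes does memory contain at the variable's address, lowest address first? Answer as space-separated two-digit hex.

Two's complement of -7211648074569655820 in 64 bits: 7211648074569655820 = 0x6414EBB701DAA60C; invert → 0x9BEB1448FE2559F3; add 1 → 0x9BEB1448FE2559F4.
Split into bytes (most-significant first): 9B EB 14 48 FE 25 59 F4.
In big-endian order the high byte comes first in memory.
So the memory order matches the most-significant-first order: 9B EB 14 48 FE 25 59 F4.

9B EB 14 48 FE 25 59 F4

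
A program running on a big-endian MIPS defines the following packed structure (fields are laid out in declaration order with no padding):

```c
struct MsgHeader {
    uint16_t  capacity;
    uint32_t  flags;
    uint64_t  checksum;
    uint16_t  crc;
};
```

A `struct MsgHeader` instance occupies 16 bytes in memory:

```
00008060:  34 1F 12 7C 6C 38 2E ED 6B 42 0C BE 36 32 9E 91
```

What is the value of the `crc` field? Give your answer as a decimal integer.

40593

`crc` follows `capacity` (2 B), `flags` (4 B), `checksum` (8 B), so it starts at offset 2 + 4 + 8 = 14 and occupies 2 bytes.
Bytes at offsets 14..15: 9E 91.
Big-endian stores the most-significant byte at the lowest address.
The bytes are already most-significant first: 0x9E91.
0x9E91 = 40593.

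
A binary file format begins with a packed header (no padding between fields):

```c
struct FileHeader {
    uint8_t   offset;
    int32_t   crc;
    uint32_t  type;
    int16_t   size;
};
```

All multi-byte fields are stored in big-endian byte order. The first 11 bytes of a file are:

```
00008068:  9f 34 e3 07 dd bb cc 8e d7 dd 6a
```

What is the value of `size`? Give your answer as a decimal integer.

`size` follows `offset` (1 B), `crc` (4 B), `type` (4 B), so it starts at offset 1 + 4 + 4 = 9 and occupies 2 bytes.
Bytes at offsets 9..10: DD 6A.
Big-endian stores the most-significant byte at the lowest address.
The bytes are already most-significant first: 0xDD6A.
Top bit is set, so as a signed 16-bit value this is 0xDD6A − 2^16 = -8854.

-8854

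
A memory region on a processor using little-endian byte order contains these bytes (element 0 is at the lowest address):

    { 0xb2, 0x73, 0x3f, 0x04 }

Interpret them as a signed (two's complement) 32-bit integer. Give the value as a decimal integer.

Little-endian stores the least-significant byte at the lowest address.
Reassemble most-significant byte first: 04 3F 73 B2 → 0x043F73B2.
0x043F73B2 = 71267250.

71267250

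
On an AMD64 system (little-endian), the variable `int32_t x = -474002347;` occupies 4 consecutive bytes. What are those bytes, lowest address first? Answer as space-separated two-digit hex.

Two's complement of -474002347 in 32 bits: 474002347 = 0x1C40B3AB; invert → 0xE3BF4C54; add 1 → 0xE3BF4C55.
Split into bytes (most-significant first): E3 BF 4C 55.
Little-endian stores the least-significant byte at the lowest address.
So at ascending addresses the bytes are 55 4C BF E3.

55 4C BF E3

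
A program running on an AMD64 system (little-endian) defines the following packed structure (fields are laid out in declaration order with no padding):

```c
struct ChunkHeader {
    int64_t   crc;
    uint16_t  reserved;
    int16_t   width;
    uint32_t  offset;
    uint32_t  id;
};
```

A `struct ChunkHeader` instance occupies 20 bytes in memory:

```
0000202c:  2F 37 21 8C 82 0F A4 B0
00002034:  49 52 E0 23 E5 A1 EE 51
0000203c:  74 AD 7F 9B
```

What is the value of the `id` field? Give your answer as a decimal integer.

`id` follows `crc` (8 B), `reserved` (2 B), `width` (2 B), `offset` (4 B), so it starts at offset 8 + 2 + 2 + 4 = 16 and occupies 4 bytes.
Bytes at offsets 16..19: 74 AD 7F 9B.
In little-endian order the low byte comes first in memory.
Reassemble most-significant byte first: 9B 7F AD 74 → 0x9B7FAD74.
0x9B7FAD74 = 2608835956.

2608835956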